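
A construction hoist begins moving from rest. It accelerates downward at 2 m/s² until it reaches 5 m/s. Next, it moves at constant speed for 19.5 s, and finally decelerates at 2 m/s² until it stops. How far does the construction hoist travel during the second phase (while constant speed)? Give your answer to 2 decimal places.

Phase 1 (accelerating): v₀ = 0 m/s, a = 2 m/s².
v = v₀ + at → t = (5 − 0) / 2 = 2.50 s
v² = v₀² + 2aΔx → Δx = (5² − 0²)/(2·2) = 6.25 m

Phase 2 (constant speed): v₀ = 5.00 m/s, a = 0 m/s².
v = v₀ + at = 5.00 + (0)(19.5) = 5.00 m/s
Δx = v₀t + ½at² = 5.00·19.5 + 0.5·0·19.5² = 97.5 m
Distance in phase 2 = 97.5 m

97.50 m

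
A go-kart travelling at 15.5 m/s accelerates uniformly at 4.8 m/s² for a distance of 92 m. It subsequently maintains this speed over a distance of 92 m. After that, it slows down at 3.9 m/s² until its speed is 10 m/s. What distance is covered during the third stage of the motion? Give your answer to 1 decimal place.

Phase 1 (accelerating): v₀ = 15.5 m/s, a = 4.8 m/s².
v² = v₀² + 2aΔx = 15.5² + 2·4.8·92 = 1120 → v = 33.5 m/s
t = (v − v₀)/a = (33.5 − 15.5)/4.8 = 3.75 s

Phase 2 (constant speed): v₀ = 33.5 m/s, a = 0 m/s².
Constant speed: t = d/v = 92/33.5 = 2.74 s

Phase 3 (decelerating): v₀ = 33.5 m/s, a = -3.9 m/s².
v = v₀ + at → t = (10 − 33.5) / -3.9 = 6.03 s
v² = v₀² + 2aΔx → Δx = (10² − 33.5²)/(2·-3.9) = 131 m
Distance in phase 3 = 131 m

131.2 m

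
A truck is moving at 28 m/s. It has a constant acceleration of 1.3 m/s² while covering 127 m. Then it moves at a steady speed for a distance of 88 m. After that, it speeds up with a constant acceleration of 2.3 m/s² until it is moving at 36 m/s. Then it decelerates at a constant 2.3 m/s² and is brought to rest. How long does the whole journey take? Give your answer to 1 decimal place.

23.6 s

Phase 1 (accelerating): v₀ = 28.0 m/s, a = 1.3 m/s².
v² = v₀² + 2aΔx = 28.0² + 2·1.3·127 = 1110 → v = 33.4 m/s
t = (v − v₀)/a = (33.4 − 28.0)/1.3 = 4.14 s

Phase 2 (constant speed): v₀ = 33.4 m/s, a = 0 m/s².
Constant speed: t = d/v = 88/33.4 = 2.64 s

Phase 3 (accelerating): v₀ = 33.4 m/s, a = 2.3 m/s².
v = v₀ + at → t = (36 − 33.4) / 2.3 = 1.14 s
v² = v₀² + 2aΔx → Δx = (36² − 33.4²)/(2·2.3) = 39.5 m

Phase 4 (decelerating): v₀ = 36.0 m/s, a = -2.3 m/s².
v = v₀ + at → t = (0 − 36.0) / -2.3 = 15.7 s
v² = v₀² + 2aΔx → Δx = (0² − 36.0²)/(2·-2.3) = 282 m
Total time = 4.14 + 2.64 + 1.14 + 15.7 = 23.6 s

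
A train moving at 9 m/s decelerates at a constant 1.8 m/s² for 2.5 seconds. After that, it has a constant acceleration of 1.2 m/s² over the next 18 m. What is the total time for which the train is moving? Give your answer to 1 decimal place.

5.4 s

Phase 1 (decelerating): v₀ = 9.00 m/s, a = -1.8 m/s².
v = v₀ + at = 9.00 + (-1.8)(2.5) = 4.50 m/s
Δx = v₀t + ½at² = 9.00·2.5 + 0.5·-1.8·2.5² = 16.9 m

Phase 2 (accelerating): v₀ = 4.50 m/s, a = 1.2 m/s².
v² = v₀² + 2aΔx = 4.50² + 2·1.2·18 = 63.4 → v = 7.97 m/s
t = (v − v₀)/a = (7.97 − 4.50)/1.2 = 2.89 s
Total time = 2.50 + 2.89 = 5.39 s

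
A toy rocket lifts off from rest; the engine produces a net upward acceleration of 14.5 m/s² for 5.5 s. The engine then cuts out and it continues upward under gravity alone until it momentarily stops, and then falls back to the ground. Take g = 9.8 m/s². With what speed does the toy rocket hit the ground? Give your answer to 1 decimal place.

Phase 1 (powered ascent): v₀ = 0 m/s, a = 14.5 m/s².
v = v₀ + at = 0 + (14.5)(5.5) = 79.8 m/s
Δx = v₀t + ½at² = 0·5.5 + 0.5·14.5·5.5² = 219 m

Phase 2 (coasting upward): v₀ = 79.8 m/s, a = -9.8 m/s².
v = v₀ + at → t = (0 − 79.8) / -9.8 = 8.14 s
v² = v₀² + 2aΔx → Δx = (0² − 79.8²)/(2·-9.8) = 324 m

Phase 3 (free fall): v₀ = 0 m/s, a = -9.8 m/s².
Falls 544 m from rest: t = √(2·544/9.8) = 10.5 s; v = g·t = 103 m/s.
Impact speed = 103 m/s

103.2 m/s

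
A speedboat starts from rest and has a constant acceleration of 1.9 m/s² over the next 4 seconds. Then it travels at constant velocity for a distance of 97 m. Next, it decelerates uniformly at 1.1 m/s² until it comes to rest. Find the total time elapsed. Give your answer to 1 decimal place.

23.7 s

Phase 1 (accelerating): v₀ = 0 m/s, a = 1.9 m/s².
v = v₀ + at = 0 + (1.9)(4) = 7.60 m/s
Δx = v₀t + ½at² = 0·4 + 0.5·1.9·4² = 15.2 m

Phase 2 (constant speed): v₀ = 7.60 m/s, a = 0 m/s².
Constant speed: t = d/v = 97/7.60 = 12.8 s

Phase 3 (decelerating): v₀ = 7.60 m/s, a = -1.1 m/s².
v = v₀ + at → t = (0 − 7.60) / -1.1 = 6.91 s
v² = v₀² + 2aΔx → Δx = (0² − 7.60²)/(2·-1.1) = 26.3 m
Total time = 4.00 + 12.8 + 6.91 = 23.7 s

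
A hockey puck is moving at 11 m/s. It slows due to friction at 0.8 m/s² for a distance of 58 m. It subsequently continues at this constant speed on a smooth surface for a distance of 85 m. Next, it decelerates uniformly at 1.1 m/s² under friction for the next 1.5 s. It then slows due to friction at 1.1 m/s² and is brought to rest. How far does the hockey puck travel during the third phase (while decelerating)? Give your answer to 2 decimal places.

6.73 m

Phase 1 (decelerating): v₀ = 11.0 m/s, a = -0.8 m/s².
v² = v₀² + 2aΔx = 11.0² + 2·-0.8·58 = 28.2 → v = 5.31 m/s
t = (v − v₀)/a = (5.31 − 11.0)/-0.8 = 7.11 s

Phase 2 (constant speed): v₀ = 5.31 m/s, a = 0 m/s².
Constant speed: t = d/v = 85/5.31 = 16.0 s

Phase 3 (decelerating): v₀ = 5.31 m/s, a = -1.1 m/s².
v = v₀ + at = 5.31 + (-1.1)(1.5) = 3.66 m/s
Δx = v₀t + ½at² = 5.31·1.5 + 0.5·-1.1·1.5² = 6.73 m
Distance in phase 3 = 6.73 m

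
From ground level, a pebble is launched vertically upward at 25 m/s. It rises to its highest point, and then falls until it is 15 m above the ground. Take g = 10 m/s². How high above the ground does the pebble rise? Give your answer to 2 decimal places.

Phase 1 (rising): v₀ = 25.0 m/s, a = -10 m/s².
v = v₀ + at → t = (0 − 25.0) / -10 = 2.50 s
v² = v₀² + 2aΔx → Δx = (0² − 25.0²)/(2·-10) = 31.2 m
Maximum height = 31.2 m

31.25 m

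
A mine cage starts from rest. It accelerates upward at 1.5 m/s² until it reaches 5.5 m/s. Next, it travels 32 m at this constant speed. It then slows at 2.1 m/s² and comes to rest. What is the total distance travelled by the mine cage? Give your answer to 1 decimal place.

49.3 m

Phase 1 (accelerating): v₀ = 0 m/s, a = 1.5 m/s².
v = v₀ + at → t = (5.5 − 0) / 1.5 = 3.67 s
v² = v₀² + 2aΔx → Δx = (5.5² − 0²)/(2·1.5) = 10.1 m

Phase 2 (constant speed): v₀ = 5.50 m/s, a = 0 m/s².
Constant speed: t = d/v = 32/5.50 = 5.82 s

Phase 3 (decelerating): v₀ = 5.50 m/s, a = -2.1 m/s².
v = v₀ + at → t = (0 − 5.50) / -2.1 = 2.62 s
v² = v₀² + 2aΔx → Δx = (0² − 5.50²)/(2·-2.1) = 7.20 m
Total distance = 10.1 + 32.0 + 7.20 = 49.3 m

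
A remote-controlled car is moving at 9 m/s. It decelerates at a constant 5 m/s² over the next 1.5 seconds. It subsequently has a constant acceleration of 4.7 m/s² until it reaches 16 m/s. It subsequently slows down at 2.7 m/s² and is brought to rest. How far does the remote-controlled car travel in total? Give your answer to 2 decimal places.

82.28 m

Phase 1 (decelerating): v₀ = 9.00 m/s, a = -5 m/s².
v = v₀ + at = 9.00 + (-5)(1.5) = 1.50 m/s
Δx = v₀t + ½at² = 9.00·1.5 + 0.5·-5·1.5² = 7.88 m

Phase 2 (accelerating): v₀ = 1.50 m/s, a = 4.7 m/s².
v = v₀ + at → t = (16 − 1.50) / 4.7 = 3.09 s
v² = v₀² + 2aΔx → Δx = (16² − 1.50²)/(2·4.7) = 27.0 m

Phase 3 (decelerating): v₀ = 16.0 m/s, a = -2.7 m/s².
v = v₀ + at → t = (0 − 16.0) / -2.7 = 5.93 s
v² = v₀² + 2aΔx → Δx = (0² − 16.0²)/(2·-2.7) = 47.4 m
Total distance = 7.88 + 27.0 + 47.4 = 82.3 m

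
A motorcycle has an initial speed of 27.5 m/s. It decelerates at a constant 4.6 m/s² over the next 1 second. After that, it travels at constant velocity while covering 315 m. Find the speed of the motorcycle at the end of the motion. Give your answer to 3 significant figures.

22.9 m/s

Phase 1 (decelerating): v₀ = 27.5 m/s, a = -4.6 m/s².
v = v₀ + at = 27.5 + (-4.6)(1) = 22.9 m/s
Δx = v₀t + ½at² = 27.5·1 + 0.5·-4.6·1² = 25.2 m

Phase 2 (constant speed): v₀ = 22.9 m/s, a = 0 m/s².
Constant speed: t = d/v = 315/22.9 = 13.8 s
Final speed = 22.9 m/s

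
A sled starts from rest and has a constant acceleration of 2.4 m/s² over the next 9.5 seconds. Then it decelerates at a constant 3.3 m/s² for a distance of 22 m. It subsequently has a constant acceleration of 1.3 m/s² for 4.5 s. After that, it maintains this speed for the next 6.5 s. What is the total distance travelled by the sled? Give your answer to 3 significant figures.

Phase 1 (accelerating): v₀ = 0 m/s, a = 2.4 m/s².
v = v₀ + at = 0 + (2.4)(9.5) = 22.8 m/s
Δx = v₀t + ½at² = 0·9.5 + 0.5·2.4·9.5² = 108 m

Phase 2 (decelerating): v₀ = 22.8 m/s, a = -3.3 m/s².
v² = v₀² + 2aΔx = 22.8² + 2·-3.3·22 = 375 → v = 19.4 m/s
t = (v − v₀)/a = (19.4 − 22.8)/-3.3 = 1.04 s

Phase 3 (accelerating): v₀ = 19.4 m/s, a = 1.3 m/s².
v = v₀ + at = 19.4 + (1.3)(4.5) = 25.2 m/s
Δx = v₀t + ½at² = 19.4·4.5 + 0.5·1.3·4.5² = 100 m

Phase 4 (constant speed): v₀ = 25.2 m/s, a = 0 m/s².
v = v₀ + at = 25.2 + (0)(6.5) = 25.2 m/s
Δx = v₀t + ½at² = 25.2·6.5 + 0.5·0·6.5² = 164 m
Total distance = 108 + 22.0 + 100 + 164 = 394 m

394 m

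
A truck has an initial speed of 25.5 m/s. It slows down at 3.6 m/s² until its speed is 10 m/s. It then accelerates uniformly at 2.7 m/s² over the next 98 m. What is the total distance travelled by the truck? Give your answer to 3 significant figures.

Phase 1 (decelerating): v₀ = 25.5 m/s, a = -3.6 m/s².
v = v₀ + at → t = (10 − 25.5) / -3.6 = 4.31 s
v² = v₀² + 2aΔx → Δx = (10² − 25.5²)/(2·-3.6) = 76.4 m

Phase 2 (accelerating): v₀ = 10.0 m/s, a = 2.7 m/s².
v² = v₀² + 2aΔx = 10.0² + 2·2.7·98 = 629 → v = 25.1 m/s
t = (v − v₀)/a = (25.1 − 10.0)/2.7 = 5.59 s
Total distance = 76.4 + 98.0 = 174 m

174 m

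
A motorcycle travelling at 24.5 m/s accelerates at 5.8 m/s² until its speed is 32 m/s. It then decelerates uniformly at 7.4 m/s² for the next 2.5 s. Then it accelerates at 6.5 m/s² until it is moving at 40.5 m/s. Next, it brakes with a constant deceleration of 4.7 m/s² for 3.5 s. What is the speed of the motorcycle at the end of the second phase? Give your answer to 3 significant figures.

Phase 1 (accelerating): v₀ = 24.5 m/s, a = 5.8 m/s².
v = v₀ + at → t = (32 − 24.5) / 5.8 = 1.29 s
v² = v₀² + 2aΔx → Δx = (32² − 24.5²)/(2·5.8) = 36.5 m

Phase 2 (decelerating): v₀ = 32.0 m/s, a = -7.4 m/s².
v = v₀ + at = 32.0 + (-7.4)(2.5) = 13.5 m/s
Δx = v₀t + ½at² = 32.0·2.5 + 0.5·-7.4·2.5² = 56.9 m
Speed at end of phase 2 = 13.5 m/s

13.5 m/s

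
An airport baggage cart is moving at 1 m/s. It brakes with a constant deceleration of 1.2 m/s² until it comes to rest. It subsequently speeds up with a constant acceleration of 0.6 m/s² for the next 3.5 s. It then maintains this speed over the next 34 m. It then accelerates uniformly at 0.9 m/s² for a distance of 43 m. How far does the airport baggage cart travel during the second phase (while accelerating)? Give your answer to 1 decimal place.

3.7 m

Phase 1 (decelerating): v₀ = 1.00 m/s, a = -1.2 m/s².
v = v₀ + at → t = (0 − 1.00) / -1.2 = 0.833 s
v² = v₀² + 2aΔx → Δx = (0² − 1.00²)/(2·-1.2) = 0.417 m

Phase 2 (accelerating): v₀ = 0 m/s, a = 0.6 m/s².
v = v₀ + at = 0 + (0.6)(3.5) = 2.10 m/s
Δx = v₀t + ½at² = 0·3.5 + 0.5·0.6·3.5² = 3.68 m
Distance in phase 2 = 3.68 m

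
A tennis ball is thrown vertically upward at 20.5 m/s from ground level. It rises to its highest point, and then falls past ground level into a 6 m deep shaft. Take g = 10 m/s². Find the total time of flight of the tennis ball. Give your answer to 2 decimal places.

4.37 s

Phase 1 (rising): v₀ = 20.5 m/s, a = -10 m/s².
v = v₀ + at → t = (0 − 20.5) / -10 = 2.05 s
v² = v₀² + 2aΔx → Δx = (0² − 20.5²)/(2·-10) = 21.0 m

Phase 2 (falling): v₀ = 0 m/s, a = -10 m/s².
Falls 27.0 m from rest: t = √(2·27.0/10) = 2.32 s; v = g·t = 23.2 m/s.
Total time = 2.05 + 2.32 = 4.37 s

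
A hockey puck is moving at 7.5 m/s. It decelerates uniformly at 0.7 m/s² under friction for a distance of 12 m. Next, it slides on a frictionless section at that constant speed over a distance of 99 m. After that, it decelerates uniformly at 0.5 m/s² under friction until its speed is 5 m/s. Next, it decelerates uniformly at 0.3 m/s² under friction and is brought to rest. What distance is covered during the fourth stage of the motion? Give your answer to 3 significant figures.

Phase 1 (decelerating): v₀ = 7.50 m/s, a = -0.7 m/s².
v² = v₀² + 2aΔx = 7.50² + 2·-0.7·12 = 39.5 → v = 6.28 m/s
t = (v − v₀)/a = (6.28 − 7.50)/-0.7 = 1.74 s

Phase 2 (constant speed): v₀ = 6.28 m/s, a = 0 m/s².
Constant speed: t = d/v = 99/6.28 = 15.8 s

Phase 3 (decelerating): v₀ = 6.28 m/s, a = -0.5 m/s².
v = v₀ + at → t = (5 − 6.28) / -0.5 = 2.56 s
v² = v₀² + 2aΔx → Δx = (5² − 6.28²)/(2·-0.5) = 14.5 m

Phase 4 (decelerating): v₀ = 5.00 m/s, a = -0.3 m/s².
v = v₀ + at → t = (0 − 5.00) / -0.3 = 16.7 s
v² = v₀² + 2aΔx → Δx = (0² − 5.00²)/(2·-0.3) = 41.7 m
Distance in phase 4 = 41.7 m

41.7 m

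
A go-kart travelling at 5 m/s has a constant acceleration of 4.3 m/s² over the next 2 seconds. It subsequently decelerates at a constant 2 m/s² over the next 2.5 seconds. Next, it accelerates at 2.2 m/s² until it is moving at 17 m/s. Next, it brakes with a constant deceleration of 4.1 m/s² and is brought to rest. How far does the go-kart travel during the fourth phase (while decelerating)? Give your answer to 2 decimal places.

35.24 m

Phase 1 (accelerating): v₀ = 5.00 m/s, a = 4.3 m/s².
v = v₀ + at = 5.00 + (4.3)(2) = 13.6 m/s
Δx = v₀t + ½at² = 5.00·2 + 0.5·4.3·2² = 18.6 m

Phase 2 (decelerating): v₀ = 13.6 m/s, a = -2 m/s².
v = v₀ + at = 13.6 + (-2)(2.5) = 8.60 m/s
Δx = v₀t + ½at² = 13.6·2.5 + 0.5·-2·2.5² = 27.8 m

Phase 3 (accelerating): v₀ = 8.60 m/s, a = 2.2 m/s².
v = v₀ + at → t = (17 − 8.60) / 2.2 = 3.82 s
v² = v₀² + 2aΔx → Δx = (17² − 8.60²)/(2·2.2) = 48.9 m

Phase 4 (decelerating): v₀ = 17.0 m/s, a = -4.1 m/s².
v = v₀ + at → t = (0 − 17.0) / -4.1 = 4.15 s
v² = v₀² + 2aΔx → Δx = (0² − 17.0²)/(2·-4.1) = 35.2 m
Distance in phase 4 = 35.2 m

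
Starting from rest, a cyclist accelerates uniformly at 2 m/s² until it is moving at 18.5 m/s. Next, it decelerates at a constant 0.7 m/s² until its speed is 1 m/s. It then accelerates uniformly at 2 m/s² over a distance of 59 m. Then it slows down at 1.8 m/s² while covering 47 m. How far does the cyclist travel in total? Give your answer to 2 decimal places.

435.31 m

Phase 1 (accelerating): v₀ = 0 m/s, a = 2 m/s².
v = v₀ + at → t = (18.5 − 0) / 2 = 9.25 s
v² = v₀² + 2aΔx → Δx = (18.5² − 0²)/(2·2) = 85.6 m

Phase 2 (decelerating): v₀ = 18.5 m/s, a = -0.7 m/s².
v = v₀ + at → t = (1 − 18.5) / -0.7 = 25.0 s
v² = v₀² + 2aΔx → Δx = (1² − 18.5²)/(2·-0.7) = 244 m

Phase 3 (accelerating): v₀ = 1.00 m/s, a = 2 m/s².
v² = v₀² + 2aΔx = 1.00² + 2·2·59 = 237 → v = 15.4 m/s
t = (v − v₀)/a = (15.4 − 1.00)/2 = 7.20 s

Phase 4 (decelerating): v₀ = 15.4 m/s, a = -1.8 m/s².
v² = v₀² + 2aΔx = 15.4² + 2·-1.8·47 = 67.8 → v = 8.23 m/s
t = (v − v₀)/a = (8.23 − 15.4)/-1.8 = 3.98 s
Total distance = 85.6 + 244 + 59.0 + 47.0 = 435 m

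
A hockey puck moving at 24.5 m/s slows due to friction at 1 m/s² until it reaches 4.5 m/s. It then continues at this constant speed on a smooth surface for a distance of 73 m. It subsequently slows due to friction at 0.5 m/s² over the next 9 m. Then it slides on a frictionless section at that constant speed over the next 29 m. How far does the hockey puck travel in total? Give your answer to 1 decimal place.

Phase 1 (decelerating): v₀ = 24.5 m/s, a = -1 m/s².
v = v₀ + at → t = (4.5 − 24.5) / -1 = 20.0 s
v² = v₀² + 2aΔx → Δx = (4.5² − 24.5²)/(2·-1) = 290 m

Phase 2 (constant speed): v₀ = 4.50 m/s, a = 0 m/s².
Constant speed: t = d/v = 73/4.50 = 16.2 s

Phase 3 (decelerating): v₀ = 4.50 m/s, a = -0.5 m/s².
v² = v₀² + 2aΔx = 4.50² + 2·-0.5·9 = 11.2 → v = 3.35 m/s
t = (v − v₀)/a = (3.35 − 4.50)/-0.5 = 2.29 s

Phase 4 (constant speed): v₀ = 3.35 m/s, a = 0 m/s².
Constant speed: t = d/v = 29/3.35 = 8.65 s
Total distance = 290 + 73.0 + 9.00 + 29.0 = 401 m

401.0 m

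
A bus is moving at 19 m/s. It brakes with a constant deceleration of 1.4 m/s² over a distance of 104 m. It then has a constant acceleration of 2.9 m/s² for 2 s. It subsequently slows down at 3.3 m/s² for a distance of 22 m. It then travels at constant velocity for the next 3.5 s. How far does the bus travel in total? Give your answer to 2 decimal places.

174.50 m

Phase 1 (decelerating): v₀ = 19.0 m/s, a = -1.4 m/s².
v² = v₀² + 2aΔx = 19.0² + 2·-1.4·104 = 69.8 → v = 8.35 m/s
t = (v − v₀)/a = (8.35 − 19.0)/-1.4 = 7.60 s

Phase 2 (accelerating): v₀ = 8.35 m/s, a = 2.9 m/s².
v = v₀ + at = 8.35 + (2.9)(2) = 14.2 m/s
Δx = v₀t + ½at² = 8.35·2 + 0.5·2.9·2² = 22.5 m

Phase 3 (decelerating): v₀ = 14.2 m/s, a = -3.3 m/s².
v² = v₀² + 2aΔx = 14.2² + 2·-3.3·22 = 55.2 → v = 7.43 m/s
t = (v − v₀)/a = (7.43 − 14.2)/-3.3 = 2.04 s

Phase 4 (constant speed): v₀ = 7.43 m/s, a = 0 m/s².
v = v₀ + at = 7.43 + (0)(3.5) = 7.43 m/s
Δx = v₀t + ½at² = 7.43·3.5 + 0.5·0·3.5² = 26.0 m
Total distance = 104 + 22.5 + 22.0 + 26.0 = 175 m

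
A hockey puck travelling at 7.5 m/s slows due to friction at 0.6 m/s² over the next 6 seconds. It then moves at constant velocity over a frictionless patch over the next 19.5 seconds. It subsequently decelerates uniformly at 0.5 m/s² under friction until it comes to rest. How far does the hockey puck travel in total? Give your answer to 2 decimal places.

125.46 m

Phase 1 (decelerating): v₀ = 7.50 m/s, a = -0.6 m/s².
v = v₀ + at = 7.50 + (-0.6)(6) = 3.90 m/s
Δx = v₀t + ½at² = 7.50·6 + 0.5·-0.6·6² = 34.2 m

Phase 2 (constant speed): v₀ = 3.90 m/s, a = 0 m/s².
v = v₀ + at = 3.90 + (0)(19.5) = 3.90 m/s
Δx = v₀t + ½at² = 3.90·19.5 + 0.5·0·19.5² = 76.1 m

Phase 3 (decelerating): v₀ = 3.90 m/s, a = -0.5 m/s².
v = v₀ + at → t = (0 − 3.90) / -0.5 = 7.80 s
v² = v₀² + 2aΔx → Δx = (0² − 3.90²)/(2·-0.5) = 15.2 m
Total distance = 34.2 + 76.1 + 15.2 = 125 m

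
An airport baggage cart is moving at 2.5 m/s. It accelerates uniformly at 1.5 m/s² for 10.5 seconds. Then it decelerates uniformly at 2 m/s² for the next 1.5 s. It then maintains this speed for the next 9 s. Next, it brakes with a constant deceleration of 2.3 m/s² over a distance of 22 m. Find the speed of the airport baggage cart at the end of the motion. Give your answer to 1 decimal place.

11.5 m/s

Phase 1 (accelerating): v₀ = 2.50 m/s, a = 1.5 m/s².
v = v₀ + at = 2.50 + (1.5)(10.5) = 18.2 m/s
Δx = v₀t + ½at² = 2.50·10.5 + 0.5·1.5·10.5² = 109 m

Phase 2 (decelerating): v₀ = 18.2 m/s, a = -2 m/s².
v = v₀ + at = 18.2 + (-2)(1.5) = 15.2 m/s
Δx = v₀t + ½at² = 18.2·1.5 + 0.5·-2·1.5² = 25.1 m

Phase 3 (constant speed): v₀ = 15.2 m/s, a = 0 m/s².
v = v₀ + at = 15.2 + (0)(9) = 15.2 m/s
Δx = v₀t + ½at² = 15.2·9 + 0.5·0·9² = 137 m

Phase 4 (decelerating): v₀ = 15.2 m/s, a = -2.3 m/s².
v² = v₀² + 2aΔx = 15.2² + 2·-2.3·22 = 131 → v = 11.5 m/s
t = (v − v₀)/a = (11.5 − 15.2)/-2.3 = 1.65 s
Final speed = 11.5 m/s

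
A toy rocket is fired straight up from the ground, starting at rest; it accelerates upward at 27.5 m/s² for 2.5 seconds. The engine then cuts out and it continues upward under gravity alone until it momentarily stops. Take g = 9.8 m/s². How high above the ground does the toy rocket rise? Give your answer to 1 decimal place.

327.1 m

Phase 1 (powered ascent): v₀ = 0 m/s, a = 27.5 m/s².
v = v₀ + at = 0 + (27.5)(2.5) = 68.8 m/s
Δx = v₀t + ½at² = 0·2.5 + 0.5·27.5·2.5² = 85.9 m

Phase 2 (coasting upward): v₀ = 68.8 m/s, a = -9.8 m/s².
v = v₀ + at → t = (0 − 68.8) / -9.8 = 7.02 s
v² = v₀² + 2aΔx → Δx = (0² − 68.8²)/(2·-9.8) = 241 m
Maximum height = 85.9 + 241 = 327 m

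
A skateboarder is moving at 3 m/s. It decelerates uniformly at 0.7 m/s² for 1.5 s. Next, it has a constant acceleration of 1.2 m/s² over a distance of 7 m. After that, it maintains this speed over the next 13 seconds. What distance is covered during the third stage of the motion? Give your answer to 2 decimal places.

Phase 1 (decelerating): v₀ = 3.00 m/s, a = -0.7 m/s².
v = v₀ + at = 3.00 + (-0.7)(1.5) = 1.95 m/s
Δx = v₀t + ½at² = 3.00·1.5 + 0.5·-0.7·1.5² = 3.71 m

Phase 2 (accelerating): v₀ = 1.95 m/s, a = 1.2 m/s².
v² = v₀² + 2aΔx = 1.95² + 2·1.2·7 = 20.6 → v = 4.54 m/s
t = (v − v₀)/a = (4.54 − 1.95)/1.2 = 2.16 s

Phase 3 (constant speed): v₀ = 4.54 m/s, a = 0 m/s².
v = v₀ + at = 4.54 + (0)(13) = 4.54 m/s
Δx = v₀t + ½at² = 4.54·13 + 0.5·0·13² = 59.0 m
Distance in phase 3 = 59.0 m

59.01 m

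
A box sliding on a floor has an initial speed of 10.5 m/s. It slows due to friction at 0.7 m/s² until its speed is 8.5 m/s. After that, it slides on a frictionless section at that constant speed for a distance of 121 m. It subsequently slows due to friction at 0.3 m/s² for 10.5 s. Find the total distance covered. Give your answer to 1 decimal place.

Phase 1 (decelerating): v₀ = 10.5 m/s, a = -0.7 m/s².
v = v₀ + at → t = (8.5 − 10.5) / -0.7 = 2.86 s
v² = v₀² + 2aΔx → Δx = (8.5² − 10.5²)/(2·-0.7) = 27.1 m

Phase 2 (constant speed): v₀ = 8.50 m/s, a = 0 m/s².
Constant speed: t = d/v = 121/8.50 = 14.2 s

Phase 3 (decelerating): v₀ = 8.50 m/s, a = -0.3 m/s².
v = v₀ + at = 8.50 + (-0.3)(10.5) = 5.35 m/s
Δx = v₀t + ½at² = 8.50·10.5 + 0.5·-0.3·10.5² = 72.7 m
Total distance = 27.1 + 121 + 72.7 = 221 m

220.9 m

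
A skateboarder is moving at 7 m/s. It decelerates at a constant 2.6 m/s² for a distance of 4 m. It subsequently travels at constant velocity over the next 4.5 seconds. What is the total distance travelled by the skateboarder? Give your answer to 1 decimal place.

Phase 1 (decelerating): v₀ = 7.00 m/s, a = -2.6 m/s².
v² = v₀² + 2aΔx = 7.00² + 2·-2.6·4 = 28.2 → v = 5.31 m/s
t = (v − v₀)/a = (5.31 − 7.00)/-2.6 = 0.650 s

Phase 2 (constant speed): v₀ = 5.31 m/s, a = 0 m/s².
v = v₀ + at = 5.31 + (0)(4.5) = 5.31 m/s
Δx = v₀t + ½at² = 5.31·4.5 + 0.5·0·4.5² = 23.9 m
Total distance = 4.00 + 23.9 = 27.9 m

27.9 m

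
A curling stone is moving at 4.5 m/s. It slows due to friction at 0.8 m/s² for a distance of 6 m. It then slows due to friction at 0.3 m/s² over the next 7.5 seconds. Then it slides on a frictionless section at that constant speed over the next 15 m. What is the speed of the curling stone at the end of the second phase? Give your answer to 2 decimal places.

Phase 1 (decelerating): v₀ = 4.50 m/s, a = -0.8 m/s².
v² = v₀² + 2aΔx = 4.50² + 2·-0.8·6 = 10.6 → v = 3.26 m/s
t = (v − v₀)/a = (3.26 − 4.50)/-0.8 = 1.55 s

Phase 2 (decelerating): v₀ = 3.26 m/s, a = -0.3 m/s².
v = v₀ + at = 3.26 + (-0.3)(7.5) = 1.01 m/s
Δx = v₀t + ½at² = 3.26·7.5 + 0.5·-0.3·7.5² = 16.0 m
Speed at end of phase 2 = 1.01 m/s

1.01 m/s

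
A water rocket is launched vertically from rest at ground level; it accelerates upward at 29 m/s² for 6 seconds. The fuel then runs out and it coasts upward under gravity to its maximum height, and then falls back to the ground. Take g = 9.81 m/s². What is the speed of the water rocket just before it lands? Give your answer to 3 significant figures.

Phase 1 (powered ascent): v₀ = 0 m/s, a = 29 m/s².
v = v₀ + at = 0 + (29)(6) = 174 m/s
Δx = v₀t + ½at² = 0·6 + 0.5·29·6² = 522 m

Phase 2 (coasting upward): v₀ = 174 m/s, a = -9.81 m/s².
v = v₀ + at → t = (0 − 174) / -9.81 = 17.7 s
v² = v₀² + 2aΔx → Δx = (0² − 174²)/(2·-9.81) = 1540 m

Phase 3 (free fall): v₀ = 0 m/s, a = -9.81 m/s².
Falls 2070 m from rest: t = √(2·2070/9.81) = 20.5 s; v = g·t = 201 m/s.
Impact speed = 201 m/s

201 m/s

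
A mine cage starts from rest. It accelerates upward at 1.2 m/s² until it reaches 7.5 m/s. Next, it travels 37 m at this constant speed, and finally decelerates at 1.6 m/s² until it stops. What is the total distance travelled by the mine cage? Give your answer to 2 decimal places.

Phase 1 (accelerating): v₀ = 0 m/s, a = 1.2 m/s².
v = v₀ + at → t = (7.5 − 0) / 1.2 = 6.25 s
v² = v₀² + 2aΔx → Δx = (7.5² − 0²)/(2·1.2) = 23.4 m

Phase 2 (constant speed): v₀ = 7.50 m/s, a = 0 m/s².
Constant speed: t = d/v = 37/7.50 = 4.93 s

Phase 3 (decelerating): v₀ = 7.50 m/s, a = -1.6 m/s².
v = v₀ + at → t = (0 − 7.50) / -1.6 = 4.69 s
v² = v₀² + 2aΔx → Δx = (0² − 7.50²)/(2·-1.6) = 17.6 m
Total distance = 23.4 + 37.0 + 17.6 = 78.0 m

78.02 m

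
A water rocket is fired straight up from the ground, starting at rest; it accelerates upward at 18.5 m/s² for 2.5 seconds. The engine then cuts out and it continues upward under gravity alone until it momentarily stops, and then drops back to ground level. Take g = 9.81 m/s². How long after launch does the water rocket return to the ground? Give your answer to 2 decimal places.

Phase 1 (powered ascent): v₀ = 0 m/s, a = 18.5 m/s².
v = v₀ + at = 0 + (18.5)(2.5) = 46.2 m/s
Δx = v₀t + ½at² = 0·2.5 + 0.5·18.5·2.5² = 57.8 m

Phase 2 (coasting upward): v₀ = 46.2 m/s, a = -9.81 m/s².
v = v₀ + at → t = (0 − 46.2) / -9.81 = 4.71 s
v² = v₀² + 2aΔx → Δx = (0² − 46.2²)/(2·-9.81) = 109 m

Phase 3 (free fall): v₀ = 0 m/s, a = -9.81 m/s².
Falls 167 m from rest: t = √(2·167/9.81) = 5.83 s; v = g·t = 57.2 m/s.
Total time = 2.50 + 4.71 + 5.83 = 13.0 s

13.05 s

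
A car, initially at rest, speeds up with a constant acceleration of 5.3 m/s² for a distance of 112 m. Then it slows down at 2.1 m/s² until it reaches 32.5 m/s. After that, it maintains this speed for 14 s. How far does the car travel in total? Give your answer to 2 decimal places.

Phase 1 (accelerating): v₀ = 0 m/s, a = 5.3 m/s².
v² = v₀² + 2aΔx = 0² + 2·5.3·112 = 1190 → v = 34.5 m/s
t = (v − v₀)/a = (34.5 − 0)/5.3 = 6.50 s

Phase 2 (decelerating): v₀ = 34.5 m/s, a = -2.1 m/s².
v = v₀ + at → t = (32.5 − 34.5) / -2.1 = 0.931 s
v² = v₀² + 2aΔx → Δx = (32.5² − 34.5²)/(2·-2.1) = 31.2 m

Phase 3 (constant speed): v₀ = 32.5 m/s, a = 0 m/s².
v = v₀ + at = 32.5 + (0)(14) = 32.5 m/s
Δx = v₀t + ½at² = 32.5·14 + 0.5·0·14² = 455 m
Total distance = 112 + 31.2 + 455 = 598 m

598.18 m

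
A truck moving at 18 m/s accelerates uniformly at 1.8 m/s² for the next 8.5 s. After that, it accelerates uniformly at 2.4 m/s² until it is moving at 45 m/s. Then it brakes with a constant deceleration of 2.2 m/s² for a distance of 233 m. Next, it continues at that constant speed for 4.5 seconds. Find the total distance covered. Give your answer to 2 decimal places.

Phase 1 (accelerating): v₀ = 18.0 m/s, a = 1.8 m/s².
v = v₀ + at = 18.0 + (1.8)(8.5) = 33.3 m/s
Δx = v₀t + ½at² = 18.0·8.5 + 0.5·1.8·8.5² = 218 m

Phase 2 (accelerating): v₀ = 33.3 m/s, a = 2.4 m/s².
v = v₀ + at → t = (45 − 33.3) / 2.4 = 4.88 s
v² = v₀² + 2aΔx → Δx = (45² − 33.3²)/(2·2.4) = 191 m

Phase 3 (decelerating): v₀ = 45.0 m/s, a = -2.2 m/s².
v² = v₀² + 2aΔx = 45.0² + 2·-2.2·233 = 1000 → v = 31.6 m/s
t = (v − v₀)/a = (31.6 − 45.0)/-2.2 = 6.08 s

Phase 4 (constant speed): v₀ = 31.6 m/s, a = 0 m/s².
v = v₀ + at = 31.6 + (0)(4.5) = 31.6 m/s
Δx = v₀t + ½at² = 31.6·4.5 + 0.5·0·4.5² = 142 m
Total distance = 218 + 191 + 233 + 142 = 784 m

784.17 m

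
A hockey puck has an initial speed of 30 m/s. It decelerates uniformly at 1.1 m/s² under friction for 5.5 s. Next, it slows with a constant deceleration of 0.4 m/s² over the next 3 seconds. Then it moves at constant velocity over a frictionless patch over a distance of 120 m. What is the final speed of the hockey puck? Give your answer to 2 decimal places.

22.75 m/s

Phase 1 (decelerating): v₀ = 30.0 m/s, a = -1.1 m/s².
v = v₀ + at = 30.0 + (-1.1)(5.5) = 23.9 m/s
Δx = v₀t + ½at² = 30.0·5.5 + 0.5·-1.1·5.5² = 148 m

Phase 2 (decelerating): v₀ = 23.9 m/s, a = -0.4 m/s².
v = v₀ + at = 23.9 + (-0.4)(3) = 22.8 m/s
Δx = v₀t + ½at² = 23.9·3 + 0.5·-0.4·3² = 70.0 m

Phase 3 (constant speed): v₀ = 22.8 m/s, a = 0 m/s².
Constant speed: t = d/v = 120/22.8 = 5.27 s
Final speed = 22.8 m/s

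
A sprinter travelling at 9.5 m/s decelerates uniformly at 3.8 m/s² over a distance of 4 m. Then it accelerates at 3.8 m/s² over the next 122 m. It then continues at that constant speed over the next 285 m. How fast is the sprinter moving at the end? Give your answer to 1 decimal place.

Phase 1 (decelerating): v₀ = 9.50 m/s, a = -3.8 m/s².
v² = v₀² + 2aΔx = 9.50² + 2·-3.8·4 = 59.9 → v = 7.74 m/s
t = (v − v₀)/a = (7.74 − 9.50)/-3.8 = 0.464 s

Phase 2 (accelerating): v₀ = 7.74 m/s, a = 3.8 m/s².
v² = v₀² + 2aΔx = 7.74² + 2·3.8·122 = 987 → v = 31.4 m/s
t = (v − v₀)/a = (31.4 − 7.74)/3.8 = 6.23 s

Phase 3 (constant speed): v₀ = 31.4 m/s, a = 0 m/s².
Constant speed: t = d/v = 285/31.4 = 9.07 s
Final speed = 31.4 m/s

31.4 m/s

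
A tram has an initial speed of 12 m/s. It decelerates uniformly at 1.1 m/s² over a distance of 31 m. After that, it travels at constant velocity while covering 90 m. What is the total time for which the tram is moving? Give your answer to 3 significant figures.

13.3 s

Phase 1 (decelerating): v₀ = 12.0 m/s, a = -1.1 m/s².
v² = v₀² + 2aΔx = 12.0² + 2·-1.1·31 = 75.8 → v = 8.71 m/s
t = (v − v₀)/a = (8.71 − 12.0)/-1.1 = 2.99 s

Phase 2 (constant speed): v₀ = 8.71 m/s, a = 0 m/s².
Constant speed: t = d/v = 90/8.71 = 10.3 s
Total time = 2.99 + 10.3 = 13.3 s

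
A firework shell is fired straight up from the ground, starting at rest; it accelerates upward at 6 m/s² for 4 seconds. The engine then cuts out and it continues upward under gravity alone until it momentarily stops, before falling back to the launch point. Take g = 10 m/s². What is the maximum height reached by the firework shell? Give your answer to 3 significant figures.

Phase 1 (powered ascent): v₀ = 0 m/s, a = 6 m/s².
v = v₀ + at = 0 + (6)(4) = 24.0 m/s
Δx = v₀t + ½at² = 0·4 + 0.5·6·4² = 48.0 m

Phase 2 (coasting upward): v₀ = 24.0 m/s, a = -10 m/s².
v = v₀ + at → t = (0 − 24.0) / -10 = 2.40 s
v² = v₀² + 2aΔx → Δx = (0² − 24.0²)/(2·-10) = 28.8 m
Maximum height = 48.0 + 28.8 = 76.8 m

76.8 m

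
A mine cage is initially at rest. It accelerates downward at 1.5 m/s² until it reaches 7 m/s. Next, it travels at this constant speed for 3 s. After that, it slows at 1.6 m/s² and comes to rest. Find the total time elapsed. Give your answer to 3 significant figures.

12.0 s

Phase 1 (accelerating): v₀ = 0 m/s, a = 1.5 m/s².
v = v₀ + at → t = (7 − 0) / 1.5 = 4.67 s
v² = v₀² + 2aΔx → Δx = (7² − 0²)/(2·1.5) = 16.3 m

Phase 2 (constant speed): v₀ = 7.00 m/s, a = 0 m/s².
v = v₀ + at = 7.00 + (0)(3) = 7.00 m/s
Δx = v₀t + ½at² = 7.00·3 + 0.5·0·3² = 21.0 m

Phase 3 (decelerating): v₀ = 7.00 m/s, a = -1.6 m/s².
v = v₀ + at → t = (0 − 7.00) / -1.6 = 4.38 s
v² = v₀² + 2aΔx → Δx = (0² − 7.00²)/(2·-1.6) = 15.3 m
Total time = 4.67 + 3.00 + 4.38 = 12.0 s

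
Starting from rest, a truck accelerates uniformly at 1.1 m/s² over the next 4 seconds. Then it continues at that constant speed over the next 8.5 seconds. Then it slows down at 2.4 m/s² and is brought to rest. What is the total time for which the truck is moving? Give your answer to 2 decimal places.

Phase 1 (accelerating): v₀ = 0 m/s, a = 1.1 m/s².
v = v₀ + at = 0 + (1.1)(4) = 4.40 m/s
Δx = v₀t + ½at² = 0·4 + 0.5·1.1·4² = 8.80 m

Phase 2 (constant speed): v₀ = 4.40 m/s, a = 0 m/s².
v = v₀ + at = 4.40 + (0)(8.5) = 4.40 m/s
Δx = v₀t + ½at² = 4.40·8.5 + 0.5·0·8.5² = 37.4 m

Phase 3 (decelerating): v₀ = 4.40 m/s, a = -2.4 m/s².
v = v₀ + at → t = (0 − 4.40) / -2.4 = 1.83 s
v² = v₀² + 2aΔx → Δx = (0² − 4.40²)/(2·-2.4) = 4.03 m
Total time = 4.00 + 8.50 + 1.83 = 14.3 s

14.33 s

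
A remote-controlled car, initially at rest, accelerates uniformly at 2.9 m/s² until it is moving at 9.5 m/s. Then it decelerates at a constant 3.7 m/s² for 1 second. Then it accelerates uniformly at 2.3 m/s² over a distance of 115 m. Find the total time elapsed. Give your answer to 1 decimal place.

Phase 1 (accelerating): v₀ = 0 m/s, a = 2.9 m/s².
v = v₀ + at → t = (9.5 − 0) / 2.9 = 3.28 s
v² = v₀² + 2aΔx → Δx = (9.5² − 0²)/(2·2.9) = 15.6 m

Phase 2 (decelerating): v₀ = 9.50 m/s, a = -3.7 m/s².
v = v₀ + at = 9.50 + (-3.7)(1) = 5.80 m/s
Δx = v₀t + ½at² = 9.50·1 + 0.5·-3.7·1² = 7.65 m

Phase 3 (accelerating): v₀ = 5.80 m/s, a = 2.3 m/s².
v² = v₀² + 2aΔx = 5.80² + 2·2.3·115 = 563 → v = 23.7 m/s
t = (v − v₀)/a = (23.7 − 5.80)/2.3 = 7.79 s
Total time = 3.28 + 1.00 + 7.79 = 12.1 s

12.1 s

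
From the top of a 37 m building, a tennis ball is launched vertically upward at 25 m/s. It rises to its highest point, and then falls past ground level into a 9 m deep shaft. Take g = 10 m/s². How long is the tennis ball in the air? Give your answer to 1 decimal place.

6.4 s

Phase 1 (rising): v₀ = 25.0 m/s, a = -10 m/s².
v = v₀ + at → t = (0 − 25.0) / -10 = 2.50 s
v² = v₀² + 2aΔx → Δx = (0² − 25.0²)/(2·-10) = 31.2 m

Phase 2 (falling): v₀ = 0 m/s, a = -10 m/s².
Falls 77.2 m from rest: t = √(2·77.2/10) = 3.93 s; v = g·t = 39.3 m/s.
Total time = 2.50 + 3.93 = 6.43 s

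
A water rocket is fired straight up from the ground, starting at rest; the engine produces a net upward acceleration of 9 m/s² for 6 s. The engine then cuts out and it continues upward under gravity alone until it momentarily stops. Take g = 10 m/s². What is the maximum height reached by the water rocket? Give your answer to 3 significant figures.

308 m

Phase 1 (powered ascent): v₀ = 0 m/s, a = 9 m/s².
v = v₀ + at = 0 + (9)(6) = 54.0 m/s
Δx = v₀t + ½at² = 0·6 + 0.5·9·6² = 162 m

Phase 2 (coasting upward): v₀ = 54.0 m/s, a = -10 m/s².
v = v₀ + at → t = (0 − 54.0) / -10 = 5.40 s
v² = v₀² + 2aΔx → Δx = (0² − 54.0²)/(2·-10) = 146 m
Maximum height = 162 + 146 = 308 m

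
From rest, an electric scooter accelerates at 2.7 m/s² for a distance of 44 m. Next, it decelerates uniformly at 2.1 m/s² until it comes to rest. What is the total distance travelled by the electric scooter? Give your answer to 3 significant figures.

101 m

Phase 1 (accelerating): v₀ = 0 m/s, a = 2.7 m/s².
v² = v₀² + 2aΔx = 0² + 2·2.7·44 = 238 → v = 15.4 m/s
t = (v − v₀)/a = (15.4 − 0)/2.7 = 5.71 s

Phase 2 (decelerating): v₀ = 15.4 m/s, a = -2.1 m/s².
v = v₀ + at → t = (0 − 15.4) / -2.1 = 7.34 s
v² = v₀² + 2aΔx → Δx = (0² − 15.4²)/(2·-2.1) = 56.6 m
Total distance = 44.0 + 56.6 = 101 m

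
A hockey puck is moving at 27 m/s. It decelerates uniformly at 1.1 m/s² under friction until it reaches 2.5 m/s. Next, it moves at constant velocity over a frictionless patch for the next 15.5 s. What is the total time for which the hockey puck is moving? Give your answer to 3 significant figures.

Phase 1 (decelerating): v₀ = 27.0 m/s, a = -1.1 m/s².
v = v₀ + at → t = (2.5 − 27.0) / -1.1 = 22.3 s
v² = v₀² + 2aΔx → Δx = (2.5² − 27.0²)/(2·-1.1) = 329 m

Phase 2 (constant speed): v₀ = 2.50 m/s, a = 0 m/s².
v = v₀ + at = 2.50 + (0)(15.5) = 2.50 m/s
Δx = v₀t + ½at² = 2.50·15.5 + 0.5·0·15.5² = 38.8 m
Total time = 22.3 + 15.5 = 37.8 s

37.8 s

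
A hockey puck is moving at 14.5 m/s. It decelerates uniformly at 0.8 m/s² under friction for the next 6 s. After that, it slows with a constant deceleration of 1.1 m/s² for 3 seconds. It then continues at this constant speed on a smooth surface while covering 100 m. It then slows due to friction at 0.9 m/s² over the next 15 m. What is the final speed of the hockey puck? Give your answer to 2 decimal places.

3.74 m/s

Phase 1 (decelerating): v₀ = 14.5 m/s, a = -0.8 m/s².
v = v₀ + at = 14.5 + (-0.8)(6) = 9.70 m/s
Δx = v₀t + ½at² = 14.5·6 + 0.5·-0.8·6² = 72.6 m

Phase 2 (decelerating): v₀ = 9.70 m/s, a = -1.1 m/s².
v = v₀ + at = 9.70 + (-1.1)(3) = 6.40 m/s
Δx = v₀t + ½at² = 9.70·3 + 0.5·-1.1·3² = 24.1 m

Phase 3 (constant speed): v₀ = 6.40 m/s, a = 0 m/s².
Constant speed: t = d/v = 100/6.40 = 15.6 s

Phase 4 (decelerating): v₀ = 6.40 m/s, a = -0.9 m/s².
v² = v₀² + 2aΔx = 6.40² + 2·-0.9·15 = 14.0 → v = 3.74 m/s
t = (v − v₀)/a = (3.74 − 6.40)/-0.9 = 2.96 s
Final speed = 3.74 m/s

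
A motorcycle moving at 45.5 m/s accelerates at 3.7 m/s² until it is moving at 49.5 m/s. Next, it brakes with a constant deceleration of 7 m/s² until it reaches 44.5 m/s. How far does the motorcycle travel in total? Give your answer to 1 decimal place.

84.9 m

Phase 1 (accelerating): v₀ = 45.5 m/s, a = 3.7 m/s².
v = v₀ + at → t = (49.5 − 45.5) / 3.7 = 1.08 s
v² = v₀² + 2aΔx → Δx = (49.5² − 45.5²)/(2·3.7) = 51.4 m

Phase 2 (decelerating): v₀ = 49.5 m/s, a = -7 m/s².
v = v₀ + at → t = (44.5 − 49.5) / -7 = 0.714 s
v² = v₀² + 2aΔx → Δx = (44.5² − 49.5²)/(2·-7) = 33.6 m
Total distance = 51.4 + 33.6 = 84.9 m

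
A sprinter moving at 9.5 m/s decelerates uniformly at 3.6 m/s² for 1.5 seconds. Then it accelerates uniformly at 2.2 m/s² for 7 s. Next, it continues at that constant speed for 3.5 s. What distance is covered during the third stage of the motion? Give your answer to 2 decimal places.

68.25 m

Phase 1 (decelerating): v₀ = 9.50 m/s, a = -3.6 m/s².
v = v₀ + at = 9.50 + (-3.6)(1.5) = 4.10 m/s
Δx = v₀t + ½at² = 9.50·1.5 + 0.5·-3.6·1.5² = 10.2 m

Phase 2 (accelerating): v₀ = 4.10 m/s, a = 2.2 m/s².
v = v₀ + at = 4.10 + (2.2)(7) = 19.5 m/s
Δx = v₀t + ½at² = 4.10·7 + 0.5·2.2·7² = 82.6 m

Phase 3 (constant speed): v₀ = 19.5 m/s, a = 0 m/s².
v = v₀ + at = 19.5 + (0)(3.5) = 19.5 m/s
Δx = v₀t + ½at² = 19.5·3.5 + 0.5·0·3.5² = 68.2 m
Distance in phase 3 = 68.2 m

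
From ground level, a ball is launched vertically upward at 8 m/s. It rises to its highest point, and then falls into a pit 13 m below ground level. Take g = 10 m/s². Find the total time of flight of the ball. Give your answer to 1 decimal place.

Phase 1 (rising): v₀ = 8.00 m/s, a = -10 m/s².
v = v₀ + at → t = (0 − 8.00) / -10 = 0.800 s
v² = v₀² + 2aΔx → Δx = (0² − 8.00²)/(2·-10) = 3.20 m

Phase 2 (falling): v₀ = 0 m/s, a = -10 m/s².
Falls 16.2 m from rest: t = √(2·16.2/10) = 1.80 s; v = g·t = 18.0 m/s.
Total time = 0.800 + 1.80 = 2.60 s

2.6 s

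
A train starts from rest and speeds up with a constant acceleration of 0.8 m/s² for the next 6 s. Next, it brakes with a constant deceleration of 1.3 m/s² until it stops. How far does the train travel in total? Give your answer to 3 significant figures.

Phase 1 (accelerating): v₀ = 0 m/s, a = 0.8 m/s².
v = v₀ + at = 0 + (0.8)(6) = 4.80 m/s
Δx = v₀t + ½at² = 0·6 + 0.5·0.8·6² = 14.4 m

Phase 2 (decelerating): v₀ = 4.80 m/s, a = -1.3 m/s².
v = v₀ + at → t = (0 − 4.80) / -1.3 = 3.69 s
v² = v₀² + 2aΔx → Δx = (0² − 4.80²)/(2·-1.3) = 8.86 m
Total distance = 14.4 + 8.86 = 23.3 m

23.3 m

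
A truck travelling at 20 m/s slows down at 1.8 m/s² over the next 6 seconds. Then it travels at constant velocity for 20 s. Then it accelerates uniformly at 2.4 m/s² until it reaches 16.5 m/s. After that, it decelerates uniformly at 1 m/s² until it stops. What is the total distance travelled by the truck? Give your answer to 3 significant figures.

Phase 1 (decelerating): v₀ = 20.0 m/s, a = -1.8 m/s².
v = v₀ + at = 20.0 + (-1.8)(6) = 9.20 m/s
Δx = v₀t + ½at² = 20.0·6 + 0.5·-1.8·6² = 87.6 m

Phase 2 (constant speed): v₀ = 9.20 m/s, a = 0 m/s².
v = v₀ + at = 9.20 + (0)(20) = 9.20 m/s
Δx = v₀t + ½at² = 9.20·20 + 0.5·0·20² = 184 m

Phase 3 (accelerating): v₀ = 9.20 m/s, a = 2.4 m/s².
v = v₀ + at → t = (16.5 − 9.20) / 2.4 = 3.04 s
v² = v₀² + 2aΔx → Δx = (16.5² − 9.20²)/(2·2.4) = 39.1 m

Phase 4 (decelerating): v₀ = 16.5 m/s, a = -1 m/s².
v = v₀ + at → t = (0 − 16.5) / -1 = 16.5 s
v² = v₀² + 2aΔx → Δx = (0² − 16.5²)/(2·-1) = 136 m
Total distance = 87.6 + 184 + 39.1 + 136 = 447 m

447 m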